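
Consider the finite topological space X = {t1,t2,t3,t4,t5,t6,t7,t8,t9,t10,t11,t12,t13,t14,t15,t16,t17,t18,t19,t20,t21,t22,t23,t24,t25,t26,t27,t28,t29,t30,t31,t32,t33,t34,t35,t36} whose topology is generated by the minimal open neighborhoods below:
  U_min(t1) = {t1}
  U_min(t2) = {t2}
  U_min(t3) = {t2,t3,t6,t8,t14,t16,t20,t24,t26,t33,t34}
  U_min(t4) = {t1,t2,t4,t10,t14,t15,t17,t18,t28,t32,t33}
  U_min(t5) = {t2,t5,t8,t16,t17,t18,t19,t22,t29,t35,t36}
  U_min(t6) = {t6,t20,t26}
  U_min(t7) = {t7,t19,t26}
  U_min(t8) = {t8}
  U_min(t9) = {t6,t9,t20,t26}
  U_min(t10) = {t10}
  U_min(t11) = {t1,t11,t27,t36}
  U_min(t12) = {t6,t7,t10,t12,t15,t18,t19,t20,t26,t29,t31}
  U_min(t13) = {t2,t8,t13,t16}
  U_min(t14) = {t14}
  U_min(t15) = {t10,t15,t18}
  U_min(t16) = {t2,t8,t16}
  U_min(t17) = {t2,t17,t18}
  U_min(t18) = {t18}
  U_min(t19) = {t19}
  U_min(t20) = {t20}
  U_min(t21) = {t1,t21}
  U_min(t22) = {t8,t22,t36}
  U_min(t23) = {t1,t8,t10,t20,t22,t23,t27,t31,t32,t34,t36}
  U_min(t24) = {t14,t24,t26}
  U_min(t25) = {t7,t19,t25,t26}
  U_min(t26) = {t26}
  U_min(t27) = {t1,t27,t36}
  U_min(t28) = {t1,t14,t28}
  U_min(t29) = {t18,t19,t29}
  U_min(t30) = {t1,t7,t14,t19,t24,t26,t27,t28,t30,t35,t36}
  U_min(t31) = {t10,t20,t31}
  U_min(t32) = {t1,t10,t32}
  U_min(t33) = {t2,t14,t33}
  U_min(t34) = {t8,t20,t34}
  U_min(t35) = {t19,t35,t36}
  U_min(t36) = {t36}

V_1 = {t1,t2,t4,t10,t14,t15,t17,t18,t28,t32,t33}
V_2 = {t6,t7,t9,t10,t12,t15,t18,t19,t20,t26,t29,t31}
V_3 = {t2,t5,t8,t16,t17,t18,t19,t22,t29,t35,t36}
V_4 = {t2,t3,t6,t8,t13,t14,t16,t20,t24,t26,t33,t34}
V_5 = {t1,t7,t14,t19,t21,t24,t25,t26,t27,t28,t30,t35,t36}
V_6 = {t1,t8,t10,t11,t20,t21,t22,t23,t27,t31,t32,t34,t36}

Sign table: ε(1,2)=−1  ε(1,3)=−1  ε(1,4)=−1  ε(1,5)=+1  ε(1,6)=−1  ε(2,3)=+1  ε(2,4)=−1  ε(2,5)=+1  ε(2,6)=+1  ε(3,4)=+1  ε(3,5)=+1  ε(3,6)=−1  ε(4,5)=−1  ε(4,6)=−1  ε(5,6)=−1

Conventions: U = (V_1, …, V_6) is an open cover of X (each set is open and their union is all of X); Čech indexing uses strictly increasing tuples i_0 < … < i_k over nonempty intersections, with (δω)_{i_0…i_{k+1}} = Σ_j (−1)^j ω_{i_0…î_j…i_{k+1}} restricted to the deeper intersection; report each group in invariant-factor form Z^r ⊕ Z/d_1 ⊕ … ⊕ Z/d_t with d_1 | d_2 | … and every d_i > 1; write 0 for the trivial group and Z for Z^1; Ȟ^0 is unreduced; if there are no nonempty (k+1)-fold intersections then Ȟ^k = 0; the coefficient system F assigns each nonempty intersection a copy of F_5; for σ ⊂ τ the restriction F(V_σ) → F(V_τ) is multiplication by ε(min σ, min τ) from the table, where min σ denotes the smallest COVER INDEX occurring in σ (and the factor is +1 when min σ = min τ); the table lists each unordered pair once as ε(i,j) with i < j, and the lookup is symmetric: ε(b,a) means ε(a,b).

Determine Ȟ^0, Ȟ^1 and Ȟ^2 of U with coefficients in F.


Ȟ^0(U;F) ≅ 0, Ȟ^1(U;F) ≅ 0 and Ȟ^2(U;F) ≅ Z/5

nonempty intersections:
  V12={t10,t15,t18} V13={t2,t17,t18} V14={t2,t14,t33} V15={t1,t14,t28} V16={t1,t10,t32} V23={t18,t19,t29} V24={t6,t20,t26} V25={t7,t19,t26} V26={t10,t20,t31} V34={t2,t8,t16} V35={t19,t35,t36} V36={t8,t22,t36} V45={t14,t24,t26} V46={t8,t20,t34} V56={t1,t21,t27,t36}
  V123={t18} V126={t10} V134={t2} V145={t14} V156={t1} V235={t19} V245={t26} V246={t20} V346={t8} V356={t36}
C dims 6,15,10; δ0: rk_F5 6; δ1: rk_F5 9
Ȟ^0: (6−6)−0=0 ⇒ 0
Ȟ^1: (15−9)−6=0 ⇒ 0
Ȟ^2: (10−0)−9=1 ⇒ Z/5


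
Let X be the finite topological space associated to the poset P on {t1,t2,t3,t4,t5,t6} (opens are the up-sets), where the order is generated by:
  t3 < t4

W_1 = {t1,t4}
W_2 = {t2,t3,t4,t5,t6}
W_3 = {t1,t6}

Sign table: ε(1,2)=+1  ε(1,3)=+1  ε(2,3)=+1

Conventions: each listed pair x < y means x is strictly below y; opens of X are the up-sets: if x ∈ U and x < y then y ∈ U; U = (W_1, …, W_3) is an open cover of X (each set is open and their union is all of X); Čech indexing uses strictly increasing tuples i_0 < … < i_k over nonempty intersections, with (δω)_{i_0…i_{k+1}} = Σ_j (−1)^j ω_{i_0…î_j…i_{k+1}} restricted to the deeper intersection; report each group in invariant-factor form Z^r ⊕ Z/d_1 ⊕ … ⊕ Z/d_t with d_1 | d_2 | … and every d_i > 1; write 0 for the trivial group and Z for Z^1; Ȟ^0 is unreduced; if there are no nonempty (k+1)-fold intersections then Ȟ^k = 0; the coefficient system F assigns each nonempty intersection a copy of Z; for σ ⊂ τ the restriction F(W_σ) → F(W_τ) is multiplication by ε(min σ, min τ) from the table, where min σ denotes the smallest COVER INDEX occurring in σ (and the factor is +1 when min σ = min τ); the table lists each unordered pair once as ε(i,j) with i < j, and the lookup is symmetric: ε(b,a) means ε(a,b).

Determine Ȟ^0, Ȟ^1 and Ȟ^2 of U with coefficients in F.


intersection data:
  W12={t4} W13={t1} W23={t6}
C dims 3,3; δ0: rk 2, SNF 1^2
Ȟ^0 = (3 − 2) − 0 = 1, so Ȟ^0 ≅ Z
Ȟ^1 = (3 − 0) − 2 = 1, so Ȟ^1 ≅ Z
Ȟ^2 = (0 − 0) − 0 = 0, so Ȟ^2 ≅ 0

Ȟ^0 = Z, Ȟ^1 = Z and Ȟ^2 = 0


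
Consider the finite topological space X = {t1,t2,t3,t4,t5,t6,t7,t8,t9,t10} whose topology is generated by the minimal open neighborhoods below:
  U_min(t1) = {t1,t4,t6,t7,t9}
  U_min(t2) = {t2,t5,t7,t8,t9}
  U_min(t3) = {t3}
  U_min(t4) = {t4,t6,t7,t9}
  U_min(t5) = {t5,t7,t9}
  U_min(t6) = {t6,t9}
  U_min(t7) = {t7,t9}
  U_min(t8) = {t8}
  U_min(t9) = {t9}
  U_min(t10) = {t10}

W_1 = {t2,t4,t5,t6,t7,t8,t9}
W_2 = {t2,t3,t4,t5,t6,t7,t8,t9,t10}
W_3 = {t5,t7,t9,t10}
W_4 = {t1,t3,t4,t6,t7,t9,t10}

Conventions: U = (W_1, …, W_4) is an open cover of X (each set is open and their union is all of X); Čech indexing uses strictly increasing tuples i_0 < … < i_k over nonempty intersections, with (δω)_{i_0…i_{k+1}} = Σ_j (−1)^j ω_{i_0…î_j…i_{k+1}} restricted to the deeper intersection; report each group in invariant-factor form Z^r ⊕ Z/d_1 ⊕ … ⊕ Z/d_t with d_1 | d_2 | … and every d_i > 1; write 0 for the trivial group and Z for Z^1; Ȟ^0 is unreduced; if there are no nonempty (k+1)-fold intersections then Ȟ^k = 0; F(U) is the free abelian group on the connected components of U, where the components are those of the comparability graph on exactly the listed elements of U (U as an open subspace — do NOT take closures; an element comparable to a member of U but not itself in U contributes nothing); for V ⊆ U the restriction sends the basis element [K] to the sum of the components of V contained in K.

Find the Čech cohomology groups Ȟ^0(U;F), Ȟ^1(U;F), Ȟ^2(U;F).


Ȟ^0 ≅ Z^3, Ȟ^1 ≅ 0 and Ȟ^2 ≅ 0

intersection data:
  W12={t2,t4,t5,t6,t7,t8,t9} W13={t5,t7,t9} W14={t4,t6,t7,t9} W23={t5,t7,t9,t10} W24={t3,t4,t6,t7,t9,t10} W34={t7,t9,t10}
  W123={t5,t7,t9} W124={t4,t6,t7,t9} W134={t7,t9} W234={t7,t9,t10}
  W1234={t7,t9}
components per intersection:
  W1: {t2,t4,t5,t6,t7,t8,t9}
  W2: {t2,t4,t5,t6,t7,t8,t9} {t3} {t10}
  W3: {t5,t7,t9} {t10}
  W4: {t1,t4,t6,t7,t9} {t3} {t10}
  W12: {t2,t4,t5,t6,t7,t8,t9}
  W13: {t5,t7,t9}
  W14: {t4,t6,t7,t9}
  W23: {t5,t7,t9} {t10}
  W24: {t3} {t4,t6,t7,t9} {t10}
  W34: {t7,t9} {t10}
  W123: {t5,t7,t9}
  W124: {t4,t6,t7,t9}
  W134: {t7,t9}
  W234: {t7,t9} {t10}
  W1234: {t7,t9}
C dims 9,10,5,1; δ0: rk 6, SNF 1^6; δ1: rk 4, SNF 1^4; δ2: rk 1, SNF 1^1
Ȟ^0 = (9 − 6) − 0 = 3, so Ȟ^0 ≅ Z^3
Ȟ^1 = (10 − 4) − 6 = 0, so Ȟ^1 ≅ 0
Ȟ^2 = (5 − 1) − 4 = 0, so Ȟ^2 ≅ 0


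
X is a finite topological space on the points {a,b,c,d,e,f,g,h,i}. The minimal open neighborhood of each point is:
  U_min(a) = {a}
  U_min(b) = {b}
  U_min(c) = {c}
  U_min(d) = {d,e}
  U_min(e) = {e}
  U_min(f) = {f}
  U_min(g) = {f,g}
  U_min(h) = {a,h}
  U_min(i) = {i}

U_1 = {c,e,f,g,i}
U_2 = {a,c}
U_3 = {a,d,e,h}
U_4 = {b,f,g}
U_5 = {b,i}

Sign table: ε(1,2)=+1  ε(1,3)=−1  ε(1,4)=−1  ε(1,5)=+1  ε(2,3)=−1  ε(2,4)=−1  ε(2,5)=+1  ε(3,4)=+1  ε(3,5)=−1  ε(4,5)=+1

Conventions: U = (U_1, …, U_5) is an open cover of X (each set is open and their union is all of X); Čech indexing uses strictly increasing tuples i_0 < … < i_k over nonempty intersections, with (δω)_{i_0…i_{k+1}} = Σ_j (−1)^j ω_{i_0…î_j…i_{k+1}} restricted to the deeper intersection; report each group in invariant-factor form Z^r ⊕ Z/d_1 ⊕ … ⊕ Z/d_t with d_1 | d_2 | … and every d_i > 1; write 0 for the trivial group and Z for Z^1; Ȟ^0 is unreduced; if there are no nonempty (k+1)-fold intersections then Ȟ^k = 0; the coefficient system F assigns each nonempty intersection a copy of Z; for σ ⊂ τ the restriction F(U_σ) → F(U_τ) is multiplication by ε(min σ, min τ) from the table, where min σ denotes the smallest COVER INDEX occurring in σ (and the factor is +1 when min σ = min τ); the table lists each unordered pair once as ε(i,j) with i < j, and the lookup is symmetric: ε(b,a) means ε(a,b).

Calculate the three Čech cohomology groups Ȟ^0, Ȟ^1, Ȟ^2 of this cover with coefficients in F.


nonempty overlaps:
  U12={c} U13={e} U14={f,g} U15={i} U23={a} U45={b}
C dims 5,6; δ0: rk 5, SNF 1^4·2
degree 0: 5−5−0 = 0 → Ȟ^0 ≅ 0
degree 1: 6−0−5 = 1 plus torsion [2] → Ȟ^1 ≅ Z ⊕ Z/2
degree 2: 0−0−0 = 0 → Ȟ^2 ≅ 0

Ȟ^0(U;F) ≅ 0, Ȟ^1(U;F) ≅ Z ⊕ Z/2 and Ȟ^2(U;F) ≅ 0


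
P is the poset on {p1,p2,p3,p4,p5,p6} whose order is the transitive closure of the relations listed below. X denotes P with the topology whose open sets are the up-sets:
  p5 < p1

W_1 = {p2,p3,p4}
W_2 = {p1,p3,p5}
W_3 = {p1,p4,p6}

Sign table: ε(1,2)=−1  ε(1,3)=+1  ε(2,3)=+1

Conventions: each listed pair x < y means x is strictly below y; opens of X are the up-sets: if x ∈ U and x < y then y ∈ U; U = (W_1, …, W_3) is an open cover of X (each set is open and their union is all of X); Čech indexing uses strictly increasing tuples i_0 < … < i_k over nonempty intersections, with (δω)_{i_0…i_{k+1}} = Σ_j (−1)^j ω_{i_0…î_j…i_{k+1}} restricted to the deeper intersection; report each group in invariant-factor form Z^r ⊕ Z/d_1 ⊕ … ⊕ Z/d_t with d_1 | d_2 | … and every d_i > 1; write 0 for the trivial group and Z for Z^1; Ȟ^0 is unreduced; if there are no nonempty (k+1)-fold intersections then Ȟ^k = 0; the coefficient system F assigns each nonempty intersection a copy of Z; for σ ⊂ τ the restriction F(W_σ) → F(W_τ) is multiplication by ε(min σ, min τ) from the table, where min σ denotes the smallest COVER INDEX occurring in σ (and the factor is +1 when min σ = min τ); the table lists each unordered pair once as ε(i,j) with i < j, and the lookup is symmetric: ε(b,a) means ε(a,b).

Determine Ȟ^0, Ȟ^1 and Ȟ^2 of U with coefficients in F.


intersection data:
  W12={p3} W13={p4} W23={p1}
C dims 3,3; δ0: rk 3, SNF 1^2·2
Ȟ^0 = (3 − 3) − 0 = 0, so Ȟ^0 ≅ 0
Ȟ^1 = (3 − 0) − 3 = 0 plus torsion [2], so Ȟ^1 ≅ Z/2
Ȟ^2 = (0 − 0) − 0 = 0, so Ȟ^2 ≅ 0

Ȟ^0(U;F) ≅ 0, Ȟ^1(U;F) ≅ Z/2 and Ȟ^2(U;F) ≅ 0


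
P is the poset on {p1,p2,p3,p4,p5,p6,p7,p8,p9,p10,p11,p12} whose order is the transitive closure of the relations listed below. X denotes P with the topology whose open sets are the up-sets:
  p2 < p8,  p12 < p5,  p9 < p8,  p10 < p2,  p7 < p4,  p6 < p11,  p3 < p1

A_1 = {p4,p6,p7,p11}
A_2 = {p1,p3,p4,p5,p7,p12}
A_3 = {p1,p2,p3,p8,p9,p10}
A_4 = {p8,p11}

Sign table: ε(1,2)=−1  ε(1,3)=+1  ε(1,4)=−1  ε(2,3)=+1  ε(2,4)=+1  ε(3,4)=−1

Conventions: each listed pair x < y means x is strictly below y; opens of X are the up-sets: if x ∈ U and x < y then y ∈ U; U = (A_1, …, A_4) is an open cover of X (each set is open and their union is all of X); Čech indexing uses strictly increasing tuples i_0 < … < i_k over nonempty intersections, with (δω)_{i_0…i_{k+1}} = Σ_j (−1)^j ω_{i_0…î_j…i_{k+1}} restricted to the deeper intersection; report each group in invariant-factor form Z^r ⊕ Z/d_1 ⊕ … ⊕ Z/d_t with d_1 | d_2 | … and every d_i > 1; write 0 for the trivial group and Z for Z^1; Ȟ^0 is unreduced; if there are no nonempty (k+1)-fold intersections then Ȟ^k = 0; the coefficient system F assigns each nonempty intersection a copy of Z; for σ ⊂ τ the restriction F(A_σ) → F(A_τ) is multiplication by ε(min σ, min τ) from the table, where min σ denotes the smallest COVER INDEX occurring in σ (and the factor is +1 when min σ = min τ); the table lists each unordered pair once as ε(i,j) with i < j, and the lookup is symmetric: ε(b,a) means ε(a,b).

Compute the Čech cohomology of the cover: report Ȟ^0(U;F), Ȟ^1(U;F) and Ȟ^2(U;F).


Ȟ^0(U;F) ≅ 0, Ȟ^1(U;F) ≅ Z/2 and Ȟ^2(U;F) ≅ 0

intersection data:
  A12={p4,p7} A14={p11} A23={p1,p3} A34={p8}
C dims 4,4; δ0: rk 4, SNF 1^3·2
Ȟ^0 = (4 − 4) − 0 = 0, so Ȟ^0 ≅ 0
Ȟ^1 = (4 − 0) − 4 = 0 plus torsion [2], so Ȟ^1 ≅ Z/2
Ȟ^2 = (0 − 0) − 0 = 0, so Ȟ^2 ≅ 0


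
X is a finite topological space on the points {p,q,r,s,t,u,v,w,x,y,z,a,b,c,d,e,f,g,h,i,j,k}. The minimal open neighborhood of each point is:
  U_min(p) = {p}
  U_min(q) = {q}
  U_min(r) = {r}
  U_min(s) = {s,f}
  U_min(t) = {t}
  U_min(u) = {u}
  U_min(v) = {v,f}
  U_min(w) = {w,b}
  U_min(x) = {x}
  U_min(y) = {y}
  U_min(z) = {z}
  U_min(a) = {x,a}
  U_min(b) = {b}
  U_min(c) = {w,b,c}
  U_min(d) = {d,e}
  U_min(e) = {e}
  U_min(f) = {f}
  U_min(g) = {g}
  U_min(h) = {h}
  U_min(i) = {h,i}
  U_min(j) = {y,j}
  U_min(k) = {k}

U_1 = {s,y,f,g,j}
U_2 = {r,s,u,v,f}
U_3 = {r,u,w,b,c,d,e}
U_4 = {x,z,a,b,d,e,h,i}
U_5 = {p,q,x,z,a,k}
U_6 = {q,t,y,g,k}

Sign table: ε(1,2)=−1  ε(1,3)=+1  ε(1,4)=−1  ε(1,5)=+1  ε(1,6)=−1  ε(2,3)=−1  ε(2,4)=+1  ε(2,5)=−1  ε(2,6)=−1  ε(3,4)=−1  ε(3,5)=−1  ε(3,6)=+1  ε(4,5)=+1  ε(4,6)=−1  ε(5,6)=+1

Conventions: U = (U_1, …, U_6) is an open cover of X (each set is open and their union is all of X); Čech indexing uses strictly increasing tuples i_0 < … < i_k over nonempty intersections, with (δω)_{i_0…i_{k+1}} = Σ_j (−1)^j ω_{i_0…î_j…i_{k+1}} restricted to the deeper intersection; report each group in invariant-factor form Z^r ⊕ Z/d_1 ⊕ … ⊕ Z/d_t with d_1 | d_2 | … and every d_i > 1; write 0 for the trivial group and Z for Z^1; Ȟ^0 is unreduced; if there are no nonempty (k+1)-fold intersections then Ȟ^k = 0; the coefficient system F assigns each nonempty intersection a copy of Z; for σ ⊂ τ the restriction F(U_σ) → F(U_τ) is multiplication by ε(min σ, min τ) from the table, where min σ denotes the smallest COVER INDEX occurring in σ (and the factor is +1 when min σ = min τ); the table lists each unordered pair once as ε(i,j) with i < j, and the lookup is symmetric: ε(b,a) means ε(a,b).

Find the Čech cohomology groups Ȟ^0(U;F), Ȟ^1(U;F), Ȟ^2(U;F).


nerve of the cover:
  U12={s,f} U16={y,g} U23={r,u} U34={b,d,e} U45={x,z,a} U56={q,k}
C dims 6,6; δ0: rk 5, SNF 1^5
Ȟ^0 = (6 − 5) − 0 = 1, so Ȟ^0 ≅ Z
Ȟ^1 = (6 − 0) − 5 = 1, so Ȟ^1 ≅ Z
Ȟ^2 = (0 − 0) − 0 = 0, so Ȟ^2 ≅ 0

Ȟ^0 = Z, Ȟ^1 = Z and Ȟ^2 = 0


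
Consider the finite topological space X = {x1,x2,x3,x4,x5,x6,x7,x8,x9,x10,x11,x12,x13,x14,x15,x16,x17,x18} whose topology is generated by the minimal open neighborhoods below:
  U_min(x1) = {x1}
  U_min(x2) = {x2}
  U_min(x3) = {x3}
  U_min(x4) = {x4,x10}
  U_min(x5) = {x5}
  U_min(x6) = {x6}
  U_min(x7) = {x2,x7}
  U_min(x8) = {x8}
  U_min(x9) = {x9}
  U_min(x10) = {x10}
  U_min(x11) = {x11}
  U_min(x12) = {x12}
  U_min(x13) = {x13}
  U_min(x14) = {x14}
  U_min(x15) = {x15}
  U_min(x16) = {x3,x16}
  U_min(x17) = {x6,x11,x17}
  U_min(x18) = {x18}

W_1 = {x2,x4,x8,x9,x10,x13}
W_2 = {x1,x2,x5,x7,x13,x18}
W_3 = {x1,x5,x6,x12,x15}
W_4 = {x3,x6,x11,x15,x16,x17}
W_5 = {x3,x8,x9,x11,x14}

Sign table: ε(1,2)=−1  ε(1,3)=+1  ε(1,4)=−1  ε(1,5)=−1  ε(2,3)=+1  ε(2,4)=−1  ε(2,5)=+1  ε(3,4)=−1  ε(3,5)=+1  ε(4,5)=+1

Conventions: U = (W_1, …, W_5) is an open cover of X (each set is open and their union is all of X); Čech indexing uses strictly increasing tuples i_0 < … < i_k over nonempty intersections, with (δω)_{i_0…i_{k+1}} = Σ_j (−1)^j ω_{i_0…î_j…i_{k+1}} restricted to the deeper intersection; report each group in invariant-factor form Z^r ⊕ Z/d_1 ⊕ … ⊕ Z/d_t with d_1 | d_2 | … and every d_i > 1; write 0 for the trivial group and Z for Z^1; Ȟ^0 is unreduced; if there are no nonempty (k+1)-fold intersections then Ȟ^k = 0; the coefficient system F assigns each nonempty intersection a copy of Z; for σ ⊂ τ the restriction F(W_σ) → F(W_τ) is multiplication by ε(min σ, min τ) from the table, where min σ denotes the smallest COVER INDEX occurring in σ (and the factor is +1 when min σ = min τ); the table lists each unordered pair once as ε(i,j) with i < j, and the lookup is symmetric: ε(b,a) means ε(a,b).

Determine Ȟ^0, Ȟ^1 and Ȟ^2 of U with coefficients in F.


Ȟ^0(U;F) ≅ 0,  Ȟ^1(U;F) ≅ Z/2,  Ȟ^2(U;F) ≅ 0

nonempty intersections:
  W12={x2,x13} W15={x8,x9} W23={x1,x5} W34={x6,x15} W45={x3,x11}
C dims 5,5; δ0: rk 5, SNF 1^4·2
Ȟ^0: (5−5)−0=0 ⇒ 0
Ȟ^1: (5−0)−5=0 plus torsion [2] ⇒ Z/2
Ȟ^2: (0−0)−0=0 ⇒ 0


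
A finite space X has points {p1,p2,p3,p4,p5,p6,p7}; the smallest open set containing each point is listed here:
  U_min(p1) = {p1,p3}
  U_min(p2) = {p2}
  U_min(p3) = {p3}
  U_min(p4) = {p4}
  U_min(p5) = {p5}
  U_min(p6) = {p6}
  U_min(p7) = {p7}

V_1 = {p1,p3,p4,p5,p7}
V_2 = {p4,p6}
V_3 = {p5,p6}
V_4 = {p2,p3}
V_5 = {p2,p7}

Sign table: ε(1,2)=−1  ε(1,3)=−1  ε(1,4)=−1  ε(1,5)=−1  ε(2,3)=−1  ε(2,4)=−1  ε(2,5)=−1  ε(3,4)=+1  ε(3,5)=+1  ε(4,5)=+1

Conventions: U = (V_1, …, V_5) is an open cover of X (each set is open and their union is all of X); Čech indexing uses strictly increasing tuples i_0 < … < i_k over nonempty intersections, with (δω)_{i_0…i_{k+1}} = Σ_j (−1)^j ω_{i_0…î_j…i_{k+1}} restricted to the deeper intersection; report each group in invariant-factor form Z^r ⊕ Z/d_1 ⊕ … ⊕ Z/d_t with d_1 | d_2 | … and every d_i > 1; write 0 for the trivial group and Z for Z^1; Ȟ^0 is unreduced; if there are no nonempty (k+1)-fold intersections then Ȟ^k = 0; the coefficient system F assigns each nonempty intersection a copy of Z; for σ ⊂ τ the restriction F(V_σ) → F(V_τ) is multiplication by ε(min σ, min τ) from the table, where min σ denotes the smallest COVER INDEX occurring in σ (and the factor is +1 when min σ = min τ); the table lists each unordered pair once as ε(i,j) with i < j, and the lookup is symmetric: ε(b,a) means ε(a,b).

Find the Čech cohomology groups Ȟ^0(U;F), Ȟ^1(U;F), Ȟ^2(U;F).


Ȟ^0(U;F) ≅ 0,  Ȟ^1(U;F) ≅ Z ⊕ Z/2,  Ȟ^2(U;F) ≅ 0

nonempty intersections:
  V12={p4} V13={p5} V14={p3} V15={p7} V23={p6} V45={p2}
C dims 5,6; δ0: rk 5, SNF 1^4·2
Ȟ^0: (5−5)−0=0 ⇒ 0
Ȟ^1: (6−0)−5=1 plus torsion [2] ⇒ Z ⊕ Z/2
Ȟ^2: (0−0)−0=0 ⇒ 0


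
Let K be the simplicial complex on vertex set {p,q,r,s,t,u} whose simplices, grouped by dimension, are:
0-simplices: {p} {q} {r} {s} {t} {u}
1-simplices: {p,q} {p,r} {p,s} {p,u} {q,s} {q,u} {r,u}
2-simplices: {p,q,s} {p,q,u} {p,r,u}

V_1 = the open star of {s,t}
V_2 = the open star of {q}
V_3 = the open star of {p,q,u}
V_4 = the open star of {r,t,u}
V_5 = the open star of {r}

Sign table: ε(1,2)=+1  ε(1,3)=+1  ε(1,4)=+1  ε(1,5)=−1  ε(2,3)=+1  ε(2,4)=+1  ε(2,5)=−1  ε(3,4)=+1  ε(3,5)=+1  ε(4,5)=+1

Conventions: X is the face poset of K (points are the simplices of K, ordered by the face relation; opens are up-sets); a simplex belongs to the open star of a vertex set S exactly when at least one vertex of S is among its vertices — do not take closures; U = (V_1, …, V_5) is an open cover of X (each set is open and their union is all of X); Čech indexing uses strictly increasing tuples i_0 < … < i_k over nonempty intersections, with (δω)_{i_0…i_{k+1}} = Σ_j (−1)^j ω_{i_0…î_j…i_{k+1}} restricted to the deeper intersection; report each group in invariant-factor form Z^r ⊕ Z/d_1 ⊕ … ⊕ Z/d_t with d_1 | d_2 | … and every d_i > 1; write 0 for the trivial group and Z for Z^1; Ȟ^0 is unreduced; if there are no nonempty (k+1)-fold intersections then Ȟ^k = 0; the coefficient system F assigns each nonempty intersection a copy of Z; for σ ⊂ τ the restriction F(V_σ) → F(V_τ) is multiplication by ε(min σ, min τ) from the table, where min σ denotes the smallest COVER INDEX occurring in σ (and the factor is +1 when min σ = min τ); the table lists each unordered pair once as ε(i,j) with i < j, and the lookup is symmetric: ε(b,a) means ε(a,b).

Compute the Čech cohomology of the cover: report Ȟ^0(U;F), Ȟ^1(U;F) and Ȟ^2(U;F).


cover nerve:
  V1={{s},{t},{p,s},{q,s},{p,q,s}} V2={{q},{p,q},{q,s},{q,u},{p,q,s},{p,q,u}} V3={{p},{q},{u},{p,q},{p,r},{p,s},{p,u},{q,s},{q,u},{r,u},{p,q,s},{p,q,u},{p,r,u}} V4={{r},{t},{u},{p,r},{p,u},{q,u},{r,u},{p,q,u},{p,r,u}} V5={{r},{p,r},{r,u},{p,r,u}}
  V12={{q,s},{p,q,s}} V13={{p,s},{q,s},{p,q,s}} V14={{t}} V23={{q},{p,q},{q,s},{q,u},{p,q,s},{p,q,u}} V24={{q,u},{p,q,u}} V34={{u},{p,r},{p,u},{q,u},{r,u},{p,q,u},{p,r,u}} V35={{p,r},{r,u},{p,r,u}} V45={{r},{p,r},{r,u},{p,r,u}}
  V123={{q,s},{p,q,s}} V234={{q,u},{p,q,u}} V345={{p,r},{r,u},{p,r,u}}
C dims 5,8,3; δ0: rk 4, SNF 1^4; δ1: rk 3, SNF 1^3
Ȟ^0: (5−4)−0=1 ⇒ Z
Ȟ^1: (8−3)−4=1 ⇒ Z
Ȟ^2: (3−0)−3=0 ⇒ 0

Ȟ^0(U;F) ≅ Z; Ȟ^1(U;F) ≅ Z; Ȟ^2(U;F) ≅ 0


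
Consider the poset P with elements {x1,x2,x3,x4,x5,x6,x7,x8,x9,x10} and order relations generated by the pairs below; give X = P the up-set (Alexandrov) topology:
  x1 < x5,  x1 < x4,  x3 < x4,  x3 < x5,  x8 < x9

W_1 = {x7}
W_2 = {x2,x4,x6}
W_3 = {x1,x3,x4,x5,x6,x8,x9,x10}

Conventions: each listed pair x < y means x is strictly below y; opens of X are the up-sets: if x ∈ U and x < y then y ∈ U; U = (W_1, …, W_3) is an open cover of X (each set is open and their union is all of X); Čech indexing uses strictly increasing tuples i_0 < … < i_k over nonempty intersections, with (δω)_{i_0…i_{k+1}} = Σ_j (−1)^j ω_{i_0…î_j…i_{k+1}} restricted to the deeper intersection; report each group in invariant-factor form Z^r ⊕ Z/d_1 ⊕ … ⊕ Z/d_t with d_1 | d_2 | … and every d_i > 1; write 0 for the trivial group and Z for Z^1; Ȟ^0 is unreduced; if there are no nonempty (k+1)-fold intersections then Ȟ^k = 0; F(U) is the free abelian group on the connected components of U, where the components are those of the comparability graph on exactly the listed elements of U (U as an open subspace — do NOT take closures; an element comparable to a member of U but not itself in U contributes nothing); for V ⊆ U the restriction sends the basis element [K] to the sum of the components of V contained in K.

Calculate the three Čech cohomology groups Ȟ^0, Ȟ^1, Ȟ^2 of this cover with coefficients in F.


cover nerve:
  W23={x4,x6}
components per intersection:
  W1: {x7}
  W2: {x2} {x4} {x6}
  W3: {x1,x3,x4,x5} {x6} {x8,x9} {x10}
  W23: {x4} {x6}
C dims 8,2; δ0: rk 2, SNF 1^2
Ȟ^0: (8−2)−0=6 ⇒ Z^6
Ȟ^1: (2−0)−2=0 ⇒ 0
Ȟ^2: (0−0)−0=0 ⇒ 0

Ȟ^0 ≅ Z^6, Ȟ^1 ≅ 0, Ȟ^2 ≅ 0


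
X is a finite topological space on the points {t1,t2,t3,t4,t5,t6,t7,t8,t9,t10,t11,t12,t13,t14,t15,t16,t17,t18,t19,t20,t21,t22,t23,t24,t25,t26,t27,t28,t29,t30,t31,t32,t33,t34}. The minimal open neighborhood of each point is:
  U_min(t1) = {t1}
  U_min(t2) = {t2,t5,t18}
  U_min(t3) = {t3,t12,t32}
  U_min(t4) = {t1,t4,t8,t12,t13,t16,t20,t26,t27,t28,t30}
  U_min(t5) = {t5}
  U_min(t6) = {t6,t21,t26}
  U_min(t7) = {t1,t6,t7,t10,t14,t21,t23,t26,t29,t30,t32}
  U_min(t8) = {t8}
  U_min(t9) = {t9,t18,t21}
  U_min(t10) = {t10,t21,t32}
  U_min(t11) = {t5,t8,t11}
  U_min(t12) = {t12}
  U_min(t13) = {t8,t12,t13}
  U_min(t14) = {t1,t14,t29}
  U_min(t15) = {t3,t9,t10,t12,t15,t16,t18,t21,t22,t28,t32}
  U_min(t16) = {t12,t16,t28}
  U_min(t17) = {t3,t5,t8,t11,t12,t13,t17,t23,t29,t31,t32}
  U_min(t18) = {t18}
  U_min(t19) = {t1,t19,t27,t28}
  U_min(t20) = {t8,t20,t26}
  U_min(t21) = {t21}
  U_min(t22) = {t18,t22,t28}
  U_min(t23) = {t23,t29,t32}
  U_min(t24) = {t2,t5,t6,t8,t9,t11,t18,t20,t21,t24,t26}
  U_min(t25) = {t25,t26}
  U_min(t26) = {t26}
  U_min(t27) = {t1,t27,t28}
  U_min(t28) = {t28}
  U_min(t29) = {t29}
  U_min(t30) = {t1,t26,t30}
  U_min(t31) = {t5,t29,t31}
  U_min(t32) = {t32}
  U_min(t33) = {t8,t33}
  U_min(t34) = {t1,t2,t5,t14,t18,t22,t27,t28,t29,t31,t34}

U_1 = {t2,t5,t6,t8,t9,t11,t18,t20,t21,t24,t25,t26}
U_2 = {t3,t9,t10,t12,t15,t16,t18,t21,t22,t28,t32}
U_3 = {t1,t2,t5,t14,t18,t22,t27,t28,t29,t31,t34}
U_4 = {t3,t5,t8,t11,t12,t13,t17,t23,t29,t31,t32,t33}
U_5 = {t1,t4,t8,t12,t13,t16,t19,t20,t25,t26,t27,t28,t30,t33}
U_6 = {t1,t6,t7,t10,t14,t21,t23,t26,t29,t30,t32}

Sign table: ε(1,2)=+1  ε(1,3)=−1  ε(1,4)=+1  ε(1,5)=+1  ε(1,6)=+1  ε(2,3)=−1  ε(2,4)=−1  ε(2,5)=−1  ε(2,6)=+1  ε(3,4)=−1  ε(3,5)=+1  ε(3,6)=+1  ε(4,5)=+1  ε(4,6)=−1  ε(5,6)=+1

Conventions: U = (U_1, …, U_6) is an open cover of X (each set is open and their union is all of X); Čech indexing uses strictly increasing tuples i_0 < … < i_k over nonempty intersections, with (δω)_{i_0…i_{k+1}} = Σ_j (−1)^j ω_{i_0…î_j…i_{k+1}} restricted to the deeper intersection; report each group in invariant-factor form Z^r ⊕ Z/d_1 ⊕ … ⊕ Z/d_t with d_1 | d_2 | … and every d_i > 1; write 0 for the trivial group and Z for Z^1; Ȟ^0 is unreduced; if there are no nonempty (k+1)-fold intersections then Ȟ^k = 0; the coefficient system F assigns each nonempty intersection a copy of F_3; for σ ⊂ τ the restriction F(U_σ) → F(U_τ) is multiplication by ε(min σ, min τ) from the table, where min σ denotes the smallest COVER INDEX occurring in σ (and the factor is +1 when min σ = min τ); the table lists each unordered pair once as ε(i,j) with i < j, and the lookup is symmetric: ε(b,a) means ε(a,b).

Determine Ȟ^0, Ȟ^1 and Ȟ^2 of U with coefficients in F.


nonempty intersections:
  U12={t9,t18,t21} U13={t2,t5,t18} U14={t5,t8,t11} U15={t8,t20,t25,t26} U16={t6,t21,t26} U23={t18,t22,t28} U24={t3,t12,t32} U25={t12,t16,t28} U26={t10,t21,t32} U34={t5,t29,t31} U35={t1,t27,t28} U36={t1,t14,t29} U45={t8,t12,t13,t33} U46={t23,t29,t32} U56={t1,t26,t30}
  U123={t18} U126={t21} U134={t5} U145={t8} U156={t26} U235={t28} U245={t12} U246={t32} U346={t29} U356={t1}
C dims 6,15,10; δ0: rk_F3 6; δ1: rk_F3 9
Ȟ^0: (6−6)−0=0 ⇒ 0
Ȟ^1: (15−9)−6=0 ⇒ 0
Ȟ^2: (10−0)−9=1 ⇒ Z/3

Ȟ^0 = 0, Ȟ^1 = 0 and Ȟ^2 = Z/3


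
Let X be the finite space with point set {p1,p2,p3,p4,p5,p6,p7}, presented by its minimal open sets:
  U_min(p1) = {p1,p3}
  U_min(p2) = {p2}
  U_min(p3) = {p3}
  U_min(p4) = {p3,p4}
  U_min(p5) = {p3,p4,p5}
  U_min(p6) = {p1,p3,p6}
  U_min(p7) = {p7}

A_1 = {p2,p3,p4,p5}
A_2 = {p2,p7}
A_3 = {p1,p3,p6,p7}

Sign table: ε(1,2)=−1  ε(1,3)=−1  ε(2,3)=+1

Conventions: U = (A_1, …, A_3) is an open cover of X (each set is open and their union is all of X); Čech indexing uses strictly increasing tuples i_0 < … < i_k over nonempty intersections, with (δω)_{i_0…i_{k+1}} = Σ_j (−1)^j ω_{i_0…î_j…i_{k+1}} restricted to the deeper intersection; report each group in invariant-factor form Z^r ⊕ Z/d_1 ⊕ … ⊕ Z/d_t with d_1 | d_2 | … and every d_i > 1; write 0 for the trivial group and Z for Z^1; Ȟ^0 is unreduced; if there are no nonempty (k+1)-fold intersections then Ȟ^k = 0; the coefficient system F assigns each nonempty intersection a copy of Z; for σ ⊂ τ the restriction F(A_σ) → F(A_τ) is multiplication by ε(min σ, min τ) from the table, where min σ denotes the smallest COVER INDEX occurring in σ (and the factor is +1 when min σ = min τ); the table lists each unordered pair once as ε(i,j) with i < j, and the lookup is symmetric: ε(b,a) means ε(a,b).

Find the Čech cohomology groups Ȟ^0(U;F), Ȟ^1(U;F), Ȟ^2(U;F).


nonempty intersections:
  A12={p2} A13={p3} A23={p7}
C dims 3,3; δ0: rk 2, SNF 1^2
Ȟ^0: (3−2)−0=1 ⇒ Z
Ȟ^1: (3−0)−2=1 ⇒ Z
Ȟ^2: (0−0)−0=0 ⇒ 0

Ȟ^0(U;F) ≅ Z,  Ȟ^1(U;F) ≅ Z,  Ȟ^2(U;F) ≅ 0


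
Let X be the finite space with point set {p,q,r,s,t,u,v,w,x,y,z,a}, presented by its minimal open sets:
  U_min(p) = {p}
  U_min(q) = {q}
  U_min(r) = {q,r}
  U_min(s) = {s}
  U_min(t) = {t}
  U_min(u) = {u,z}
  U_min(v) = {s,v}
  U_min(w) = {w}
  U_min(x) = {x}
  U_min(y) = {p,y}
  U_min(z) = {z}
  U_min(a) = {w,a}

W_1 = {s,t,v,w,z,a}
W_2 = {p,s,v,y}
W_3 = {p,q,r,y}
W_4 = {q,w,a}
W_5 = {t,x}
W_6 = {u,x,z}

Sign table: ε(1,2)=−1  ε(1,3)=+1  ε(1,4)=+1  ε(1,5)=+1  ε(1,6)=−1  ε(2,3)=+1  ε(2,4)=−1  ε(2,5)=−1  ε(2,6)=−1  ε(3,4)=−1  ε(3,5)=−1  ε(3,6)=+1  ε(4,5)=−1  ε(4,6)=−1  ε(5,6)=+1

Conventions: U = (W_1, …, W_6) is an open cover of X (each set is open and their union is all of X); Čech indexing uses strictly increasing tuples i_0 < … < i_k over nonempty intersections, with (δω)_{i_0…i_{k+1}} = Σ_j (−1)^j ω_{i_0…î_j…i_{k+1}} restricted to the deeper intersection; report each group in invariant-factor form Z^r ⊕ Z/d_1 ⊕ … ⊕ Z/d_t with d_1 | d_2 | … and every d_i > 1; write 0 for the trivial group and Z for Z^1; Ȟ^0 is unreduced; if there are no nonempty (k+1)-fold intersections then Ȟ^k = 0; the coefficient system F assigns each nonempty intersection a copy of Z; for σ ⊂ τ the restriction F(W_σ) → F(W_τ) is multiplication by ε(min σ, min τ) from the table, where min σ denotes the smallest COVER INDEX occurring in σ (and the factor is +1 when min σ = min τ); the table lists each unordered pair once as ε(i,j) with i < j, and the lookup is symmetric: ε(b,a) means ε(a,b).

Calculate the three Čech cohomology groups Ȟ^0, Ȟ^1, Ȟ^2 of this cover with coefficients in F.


Ȟ^0 = 0; Ȟ^1 = Z ⊕ Z/2; Ȟ^2 = 0

nerve simplices:
  W12={s,v} W14={w,a} W15={t} W16={z} W23={p,y} W34={q} W56={x}
C dims 6,7; δ0: rk 6, SNF 1^5·2
degree 0: 6−6−0 = 0 → Ȟ^0 ≅ 0
degree 1: 7−0−6 = 1 plus torsion [2] → Ȟ^1 ≅ Z ⊕ Z/2
degree 2: 0−0−0 = 0 → Ȟ^2 ≅ 0


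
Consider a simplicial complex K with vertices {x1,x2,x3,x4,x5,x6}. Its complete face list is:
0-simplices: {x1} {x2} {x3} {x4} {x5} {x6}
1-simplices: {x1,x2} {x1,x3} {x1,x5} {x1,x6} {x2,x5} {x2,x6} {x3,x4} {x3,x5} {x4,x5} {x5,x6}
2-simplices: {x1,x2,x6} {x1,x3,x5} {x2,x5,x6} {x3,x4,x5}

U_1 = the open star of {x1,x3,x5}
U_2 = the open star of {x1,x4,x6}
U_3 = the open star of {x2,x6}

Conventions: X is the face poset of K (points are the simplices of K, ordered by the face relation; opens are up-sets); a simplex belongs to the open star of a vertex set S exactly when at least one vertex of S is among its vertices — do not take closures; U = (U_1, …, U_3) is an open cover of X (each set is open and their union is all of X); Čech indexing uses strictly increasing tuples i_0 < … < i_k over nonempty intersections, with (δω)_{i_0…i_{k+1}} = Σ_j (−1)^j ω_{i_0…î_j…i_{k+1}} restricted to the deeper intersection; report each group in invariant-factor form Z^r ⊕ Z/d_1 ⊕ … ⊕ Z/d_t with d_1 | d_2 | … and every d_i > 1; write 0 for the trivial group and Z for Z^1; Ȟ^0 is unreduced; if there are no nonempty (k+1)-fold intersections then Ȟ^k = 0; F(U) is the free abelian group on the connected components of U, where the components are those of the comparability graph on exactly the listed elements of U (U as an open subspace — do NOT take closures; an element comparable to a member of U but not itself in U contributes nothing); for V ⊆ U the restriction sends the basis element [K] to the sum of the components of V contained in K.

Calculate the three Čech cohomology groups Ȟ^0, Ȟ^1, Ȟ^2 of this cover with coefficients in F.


Ȟ^0 ≅ Z, Ȟ^1 ≅ Z and Ȟ^2 ≅ 0

nonempty intersections:
  U1={{x1},{x3},{x5},{x1,x2},{x1,x3},{x1,x5},{x1,x6},{x2,x5},{x3,x4},{x3,x5},{x4,x5},{x5,x6},{x1,x2,x6},{x1,x3,x5},{x2,x5,x6},{x3,x4,x5}} U2={{x1},{x4},{x6},{x1,x2},{x1,x3},{x1,x5},{x1,x6},{x2,x6},{x3,x4},{x4,x5},{x5,x6},{x1,x2,x6},{x1,x3,x5},{x2,x5,x6},{x3,x4,x5}} U3={{x2},{x6},{x1,x2},{x1,x6},{x2,x5},{x2,x6},{x5,x6},{x1,x2,x6},{x2,x5,x6}}
  U12={{x1},{x1,x2},{x1,x3},{x1,x5},{x1,x6},{x3,x4},{x4,x5},{x5,x6},{x1,x2,x6},{x1,x3,x5},{x2,x5,x6},{x3,x4,x5}} U13={{x1,x2},{x1,x6},{x2,x5},{x5,x6},{x1,x2,x6},{x2,x5,x6}} U23={{x6},{x1,x2},{x1,x6},{x2,x6},{x5,x6},{x1,x2,x6},{x2,x5,x6}}
  U123={{x1,x2},{x1,x6},{x5,x6},{x1,x2,x6},{x2,x5,x6}}
components per intersection:
  U1: {{x1},{x3},{x5},{x1,x2},{x1,x3},{x1,x5},{x1,x6},{x2,x5},{x3,x4},{x3,x5},{x4,x5},{x5,x6},{x1,x2,x6},{x1,x3,x5},{x2,x5,x6},{x3,x4,x5}}
  U2: {{x1},{x6},{x1,x2},{x1,x3},{x1,x5},{x1,x6},{x2,x6},{x5,x6},{x1,x2,x6},{x1,x3,x5},{x2,x5,x6}} {{x4},{x3,x4},{x4,x5},{x3,x4,x5}}
  U3: {{x2},{x6},{x1,x2},{x1,x6},{x2,x5},{x2,x6},{x5,x6},{x1,x2,x6},{x2,x5,x6}}
  U12: {{x1},{x1,x2},{x1,x3},{x1,x5},{x1,x6},{x1,x2,x6},{x1,x3,x5}} {{x3,x4},{x4,x5},{x3,x4,x5}} {{x5,x6},{x2,x5,x6}}
  U13: {{x1,x2},{x1,x6},{x1,x2,x6}} {{x2,x5},{x5,x6},{x2,x5,x6}}
  U23: {{x6},{x1,x2},{x1,x6},{x2,x6},{x5,x6},{x1,x2,x6},{x2,x5,x6}}
  U123: {{x1,x2},{x1,x6},{x1,x2,x6}} {{x5,x6},{x2,x5,x6}}
C dims 4,6,2; δ0: rk 3, SNF 1^3; δ1: rk 2, SNF 1^2
Ȟ^0: (4−3)−0=1 ⇒ Z
Ȟ^1: (6−2)−3=1 ⇒ Z
Ȟ^2: (2−0)−2=0 ⇒ 0


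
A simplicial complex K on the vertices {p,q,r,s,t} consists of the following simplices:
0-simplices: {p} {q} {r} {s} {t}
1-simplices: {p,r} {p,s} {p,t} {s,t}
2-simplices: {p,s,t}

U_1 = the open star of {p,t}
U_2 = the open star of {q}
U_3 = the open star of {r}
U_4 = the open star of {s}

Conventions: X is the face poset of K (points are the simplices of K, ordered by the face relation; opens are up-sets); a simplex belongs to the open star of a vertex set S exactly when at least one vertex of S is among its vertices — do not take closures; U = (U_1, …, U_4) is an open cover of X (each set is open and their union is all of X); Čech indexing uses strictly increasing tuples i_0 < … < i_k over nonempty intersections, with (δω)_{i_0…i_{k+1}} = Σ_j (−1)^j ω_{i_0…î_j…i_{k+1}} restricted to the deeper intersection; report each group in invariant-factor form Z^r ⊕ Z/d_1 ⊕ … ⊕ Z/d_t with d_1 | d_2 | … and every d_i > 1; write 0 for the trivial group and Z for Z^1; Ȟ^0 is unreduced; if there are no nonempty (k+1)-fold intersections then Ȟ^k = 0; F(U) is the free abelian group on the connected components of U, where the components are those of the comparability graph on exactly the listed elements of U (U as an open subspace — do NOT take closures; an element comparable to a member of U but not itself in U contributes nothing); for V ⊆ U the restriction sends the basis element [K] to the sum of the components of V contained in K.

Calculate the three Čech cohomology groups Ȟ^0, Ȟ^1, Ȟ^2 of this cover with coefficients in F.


Ȟ^0 ≅ Z^2,  Ȟ^1 ≅ 0,  Ȟ^2 ≅ 0

cover nerve:
  U1={{p},{t},{p,r},{p,s},{p,t},{s,t},{p,s,t}} U2={{q}} U3={{r},{p,r}} U4={{s},{p,s},{s,t},{p,s,t}}
  U13={{p,r}} U14={{p,s},{s,t},{p,s,t}}
components per intersection:
  U1: {{p},{t},{p,r},{p,s},{p,t},{s,t},{p,s,t}}
  U2: {{q}}
  U3: {{r},{p,r}}
  U4: {{s},{p,s},{s,t},{p,s,t}}
  U13: {{p,r}}
  U14: {{p,s},{s,t},{p,s,t}}
C dims 4,2; δ0: rk 2, SNF 1^2
Ȟ^0: (4−2)−0=2 ⇒ Z^2
Ȟ^1: (2−0)−2=0 ⇒ 0
Ȟ^2: (0−0)−0=0 ⇒ 0


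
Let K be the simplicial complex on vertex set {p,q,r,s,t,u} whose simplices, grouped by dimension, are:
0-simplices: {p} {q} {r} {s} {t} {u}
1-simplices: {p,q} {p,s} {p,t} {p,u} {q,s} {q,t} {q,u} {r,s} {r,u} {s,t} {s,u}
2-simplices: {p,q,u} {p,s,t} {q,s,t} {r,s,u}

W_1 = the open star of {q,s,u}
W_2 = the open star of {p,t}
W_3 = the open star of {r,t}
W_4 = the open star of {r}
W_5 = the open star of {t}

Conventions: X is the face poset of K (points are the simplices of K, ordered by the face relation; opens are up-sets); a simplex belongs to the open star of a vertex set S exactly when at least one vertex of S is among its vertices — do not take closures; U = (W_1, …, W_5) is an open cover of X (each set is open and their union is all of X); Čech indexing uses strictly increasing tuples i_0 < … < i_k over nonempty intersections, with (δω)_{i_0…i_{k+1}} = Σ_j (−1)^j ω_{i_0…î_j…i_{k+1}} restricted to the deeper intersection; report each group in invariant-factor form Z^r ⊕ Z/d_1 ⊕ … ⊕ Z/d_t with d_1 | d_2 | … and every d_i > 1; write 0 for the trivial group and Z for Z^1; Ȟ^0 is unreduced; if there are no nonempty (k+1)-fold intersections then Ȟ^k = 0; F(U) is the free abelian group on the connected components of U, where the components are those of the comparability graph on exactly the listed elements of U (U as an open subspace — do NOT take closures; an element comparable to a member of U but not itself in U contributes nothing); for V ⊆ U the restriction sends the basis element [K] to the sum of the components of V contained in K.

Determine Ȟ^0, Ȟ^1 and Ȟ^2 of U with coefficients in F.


nonempty intersections:
  W1={{q},{s},{u},{p,q},{p,s},{p,u},{q,s},{q,t},{q,u},{r,s},{r,u},{s,t},{s,u},{p,q,u},{p,s,t},{q,s,t},{r,s,u}} W2={{p},{t},{p,q},{p,s},{p,t},{p,u},{q,t},{s,t},{p,q,u},{p,s,t},{q,s,t}} W3={{r},{t},{p,t},{q,t},{r,s},{r,u},{s,t},{p,s,t},{q,s,t},{r,s,u}} W4={{r},{r,s},{r,u},{r,s,u}} W5={{t},{p,t},{q,t},{s,t},{p,s,t},{q,s,t}}
  W12={{p,q},{p,s},{p,u},{q,t},{s,t},{p,q,u},{p,s,t},{q,s,t}} W13={{q,t},{r,s},{r,u},{s,t},{p,s,t},{q,s,t},{r,s,u}} W14={{r,s},{r,u},{r,s,u}} W15={{q,t},{s,t},{p,s,t},{q,s,t}} W23={{t},{p,t},{q,t},{s,t},{p,s,t},{q,s,t}} W25={{t},{p,t},{q,t},{s,t},{p,s,t},{q,s,t}} W34={{r},{r,s},{r,u},{r,s,u}} W35={{t},{p,t},{q,t},{s,t},{p,s,t},{q,s,t}}
  W123={{q,t},{s,t},{p,s,t},{q,s,t}} W125={{q,t},{s,t},{p,s,t},{q,s,t}} W134={{r,s},{r,u},{r,s,u}} W135={{q,t},{s,t},{p,s,t},{q,s,t}} W235={{t},{p,t},{q,t},{s,t},{p,s,t},{q,s,t}}
  W1235={{q,t},{s,t},{p,s,t},{q,s,t}}
components per intersection:
  W1: {{q},{s},{u},{p,q},{p,s},{p,u},{q,s},{q,t},{q,u},{r,s},{r,u},{s,t},{s,u},{p,q,u},{p,s,t},{q,s,t},{r,s,u}}
  W2: {{p},{t},{p,q},{p,s},{p,t},{p,u},{q,t},{s,t},{p,q,u},{p,s,t},{q,s,t}}
  W3: {{r},{r,s},{r,u},{r,s,u}} {{t},{p,t},{q,t},{s,t},{p,s,t},{q,s,t}}
  W4: {{r},{r,s},{r,u},{r,s,u}}
  W5: {{t},{p,t},{q,t},{s,t},{p,s,t},{q,s,t}}
  W12: {{p,q},{p,u},{p,q,u}} {{p,s},{q,t},{s,t},{p,s,t},{q,s,t}}
  W13: {{q,t},{s,t},{p,s,t},{q,s,t}} {{r,s},{r,u},{r,s,u}}
  W14: {{r,s},{r,u},{r,s,u}}
  W15: {{q,t},{s,t},{p,s,t},{q,s,t}}
  W23: {{t},{p,t},{q,t},{s,t},{p,s,t},{q,s,t}}
  W25: {{t},{p,t},{q,t},{s,t},{p,s,t},{q,s,t}}
  W34: {{r},{r,s},{r,u},{r,s,u}}
  W35: {{t},{p,t},{q,t},{s,t},{p,s,t},{q,s,t}}
  W123: {{q,t},{s,t},{p,s,t},{q,s,t}}
  W125: {{q,t},{s,t},{p,s,t},{q,s,t}}
  W134: {{r,s},{r,u},{r,s,u}}
  W135: {{q,t},{s,t},{p,s,t},{q,s,t}}
  W235: {{t},{p,t},{q,t},{s,t},{p,s,t},{q,s,t}}
  W1235: {{q,t},{s,t},{p,s,t},{q,s,t}}
C dims 6,10,5,1; δ0: rk 5, SNF 1^5; δ1: rk 4, SNF 1^4; δ2: rk 1, SNF 1^1
Ȟ^0: (6−5)−0=1 ⇒ Z
Ȟ^1: (10−4)−5=1 ⇒ Z
Ȟ^2: (5−1)−4=0 ⇒ 0

Ȟ^0 ≅ Z; Ȟ^1 ≅ Z; Ȟ^2 ≅ 0


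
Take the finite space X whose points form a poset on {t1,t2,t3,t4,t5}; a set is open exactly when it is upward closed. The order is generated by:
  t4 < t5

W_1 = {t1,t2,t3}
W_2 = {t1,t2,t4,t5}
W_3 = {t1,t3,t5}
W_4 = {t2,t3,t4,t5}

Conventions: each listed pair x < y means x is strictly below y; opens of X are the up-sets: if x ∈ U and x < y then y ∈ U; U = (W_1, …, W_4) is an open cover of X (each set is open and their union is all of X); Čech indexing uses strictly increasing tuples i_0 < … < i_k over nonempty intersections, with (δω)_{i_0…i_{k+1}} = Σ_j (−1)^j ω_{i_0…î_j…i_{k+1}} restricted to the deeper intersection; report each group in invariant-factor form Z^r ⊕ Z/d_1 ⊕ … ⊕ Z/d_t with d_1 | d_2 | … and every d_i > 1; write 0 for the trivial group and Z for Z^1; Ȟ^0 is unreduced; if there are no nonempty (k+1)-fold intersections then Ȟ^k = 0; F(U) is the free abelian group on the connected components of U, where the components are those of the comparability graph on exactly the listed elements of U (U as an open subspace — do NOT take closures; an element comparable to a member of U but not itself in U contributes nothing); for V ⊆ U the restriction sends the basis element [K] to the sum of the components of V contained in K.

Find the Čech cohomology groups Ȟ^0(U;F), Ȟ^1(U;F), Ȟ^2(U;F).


cover nerve:
  W12={t1,t2} W13={t1,t3} W14={t2,t3} W23={t1,t5} W24={t2,t4,t5} W34={t3,t5}
  W123={t1} W124={t2} W134={t3} W234={t5}
components per intersection:
  W1: {t1} {t2} {t3}
  W2: {t1} {t2} {t4,t5}
  W3: {t1} {t3} {t5}
  W4: {t2} {t3} {t4,t5}
  W12: {t1} {t2}
  W13: {t1} {t3}
  W14: {t2} {t3}
  W23: {t1} {t5}
  W24: {t2} {t4,t5}
  W34: {t3} {t5}
  W123: {t1}
  W124: {t2}
  W134: {t3}
  W234: {t5}
C dims 12,12,4; δ0: rk 8, SNF 1^8; δ1: rk 4, SNF 1^4
Ȟ^0: (12−8)−0=4 ⇒ Z^4
Ȟ^1: (12−4)−8=0 ⇒ 0
Ȟ^2: (4−0)−4=0 ⇒ 0

Ȟ^0 ≅ Z^4, Ȟ^1 ≅ 0, Ȟ^2 ≅ 0
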